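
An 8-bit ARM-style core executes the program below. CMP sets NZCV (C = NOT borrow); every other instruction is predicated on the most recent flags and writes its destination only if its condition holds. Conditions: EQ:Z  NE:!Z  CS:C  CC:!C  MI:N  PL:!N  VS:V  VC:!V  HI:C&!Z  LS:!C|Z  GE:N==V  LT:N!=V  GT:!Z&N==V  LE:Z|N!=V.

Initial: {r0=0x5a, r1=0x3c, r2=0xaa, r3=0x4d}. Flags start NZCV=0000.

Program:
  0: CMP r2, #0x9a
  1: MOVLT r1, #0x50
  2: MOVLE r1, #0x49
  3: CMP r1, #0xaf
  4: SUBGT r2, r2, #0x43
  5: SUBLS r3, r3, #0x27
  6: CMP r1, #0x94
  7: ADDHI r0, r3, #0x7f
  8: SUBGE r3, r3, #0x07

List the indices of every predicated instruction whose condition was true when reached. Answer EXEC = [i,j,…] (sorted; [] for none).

0: ✓ CMP  NZCV=0010
1: · MOVLT
2: · MOVLE
3: ✓ CMP  NZCV=1001
4: ✓ SUBGT  r2←0x67
5: ✓ SUBLS  r3←0x26
6: ✓ CMP  NZCV=1001
7: · ADDHI
8: ✓ SUBGE  r3←0x1f

EXEC = [4,5,8]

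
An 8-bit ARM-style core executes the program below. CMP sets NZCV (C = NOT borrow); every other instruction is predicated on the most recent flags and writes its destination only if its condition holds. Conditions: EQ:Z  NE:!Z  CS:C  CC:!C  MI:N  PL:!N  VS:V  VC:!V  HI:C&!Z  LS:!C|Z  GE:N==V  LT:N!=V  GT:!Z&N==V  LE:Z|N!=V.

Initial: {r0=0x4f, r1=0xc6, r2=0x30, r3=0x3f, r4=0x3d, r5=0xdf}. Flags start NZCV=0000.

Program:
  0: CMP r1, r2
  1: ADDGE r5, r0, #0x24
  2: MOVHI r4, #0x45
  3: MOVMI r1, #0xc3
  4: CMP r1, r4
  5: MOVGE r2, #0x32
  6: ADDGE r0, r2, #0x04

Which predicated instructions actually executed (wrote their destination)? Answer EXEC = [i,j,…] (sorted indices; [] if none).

EXEC = [2,3]

[0] flags=1010 → (cmp)
[1] flags=1010 GE?F → skip
[2] flags=1010 HI?T → r4=0x45
[3] flags=1010 MI?T → r1=0xc3
[4] flags=0011 → (cmp)
[5] flags=0011 GE?F → skip
[6] flags=0011 GE?F → skip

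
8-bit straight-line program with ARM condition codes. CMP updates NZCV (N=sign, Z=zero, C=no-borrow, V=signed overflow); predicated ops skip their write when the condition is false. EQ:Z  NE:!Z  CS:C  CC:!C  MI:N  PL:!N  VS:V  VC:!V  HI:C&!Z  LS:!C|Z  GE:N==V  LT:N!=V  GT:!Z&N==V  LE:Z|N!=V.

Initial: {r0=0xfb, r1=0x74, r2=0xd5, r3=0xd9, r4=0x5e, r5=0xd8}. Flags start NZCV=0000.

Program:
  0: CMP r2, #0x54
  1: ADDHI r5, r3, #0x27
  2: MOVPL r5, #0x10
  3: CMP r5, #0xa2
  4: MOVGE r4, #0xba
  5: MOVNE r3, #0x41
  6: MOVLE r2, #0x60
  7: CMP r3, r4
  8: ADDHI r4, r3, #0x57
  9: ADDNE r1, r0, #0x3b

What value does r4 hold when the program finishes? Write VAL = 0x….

[0] flags=1010 → (cmp)
[1] flags=1010 HI?T → r5=0x00
[2] flags=1010 PL?F → skip
[3] flags=0000 → (cmp)
[4] flags=0000 GE?T → r4=0xba
[5] flags=0000 NE?T → r3=0x41
[6] flags=0000 LE?F → skip
[7] flags=1001 → (cmp)
[8] flags=1001 HI?F → skip
[9] flags=1001 NE?T → r1=0x36

VAL = 0xba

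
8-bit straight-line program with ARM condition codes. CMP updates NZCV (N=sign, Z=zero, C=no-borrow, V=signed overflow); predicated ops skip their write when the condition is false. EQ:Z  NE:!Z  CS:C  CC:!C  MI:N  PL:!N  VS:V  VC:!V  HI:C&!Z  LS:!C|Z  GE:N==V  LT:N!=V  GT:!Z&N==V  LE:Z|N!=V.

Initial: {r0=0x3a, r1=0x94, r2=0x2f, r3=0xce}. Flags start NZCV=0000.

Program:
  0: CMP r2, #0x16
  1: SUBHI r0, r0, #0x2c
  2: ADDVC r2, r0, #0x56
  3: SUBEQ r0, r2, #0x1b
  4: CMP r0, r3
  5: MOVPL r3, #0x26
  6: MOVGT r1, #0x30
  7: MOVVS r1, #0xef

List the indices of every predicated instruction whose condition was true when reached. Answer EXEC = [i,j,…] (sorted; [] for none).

EXEC = [1,2,5,6]

0: ✓ CMP  NZCV=0010
1: ✓ SUBHI  r0←0x0e
2: ✓ ADDVC  r2←0x64
3: · SUBEQ
4: ✓ CMP  NZCV=0000
5: ✓ MOVPL  r3←0x26
6: ✓ MOVGT  r1←0x30
7: · MOVVS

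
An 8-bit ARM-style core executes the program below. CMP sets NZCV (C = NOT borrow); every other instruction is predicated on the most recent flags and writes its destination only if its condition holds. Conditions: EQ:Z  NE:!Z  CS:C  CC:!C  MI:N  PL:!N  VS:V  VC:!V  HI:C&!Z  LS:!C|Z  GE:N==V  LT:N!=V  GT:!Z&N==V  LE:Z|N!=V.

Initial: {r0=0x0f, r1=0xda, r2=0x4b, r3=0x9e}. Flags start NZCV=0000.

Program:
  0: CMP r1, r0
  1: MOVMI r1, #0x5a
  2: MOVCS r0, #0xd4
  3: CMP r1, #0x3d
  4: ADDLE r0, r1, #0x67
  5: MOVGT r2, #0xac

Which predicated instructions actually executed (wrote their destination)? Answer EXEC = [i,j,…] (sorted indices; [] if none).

EXEC = [1,2,5]

[0] flags=1010 → (cmp)
[1] flags=1010 MI?T → r1=0x5a
[2] flags=1010 CS?T → r0=0xd4
[3] flags=0010 → (cmp)
[4] flags=0010 LE?F → skip
[5] flags=0010 GT?T → r2=0xac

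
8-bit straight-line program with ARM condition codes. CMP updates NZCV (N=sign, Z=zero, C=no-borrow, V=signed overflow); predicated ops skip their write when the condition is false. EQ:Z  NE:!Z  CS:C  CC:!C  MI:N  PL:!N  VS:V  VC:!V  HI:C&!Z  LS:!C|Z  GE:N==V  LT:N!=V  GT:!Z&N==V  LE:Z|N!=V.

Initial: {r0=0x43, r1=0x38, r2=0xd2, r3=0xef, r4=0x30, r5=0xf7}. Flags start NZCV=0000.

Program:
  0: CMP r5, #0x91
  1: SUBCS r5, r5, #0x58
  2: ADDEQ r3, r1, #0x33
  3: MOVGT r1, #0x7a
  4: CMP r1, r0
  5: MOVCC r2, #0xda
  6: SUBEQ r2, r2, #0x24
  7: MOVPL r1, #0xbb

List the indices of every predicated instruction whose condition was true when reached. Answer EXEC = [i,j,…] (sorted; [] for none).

0: ✓ CMP  NZCV=0010
1: ✓ SUBCS  r5←0x9f
2: · ADDEQ
3: ✓ MOVGT  r1←0x7a
4: ✓ CMP  NZCV=0010
5: · MOVCC
6: · SUBEQ
7: ✓ MOVPL  r1←0xbb

EXEC = [1,3,7]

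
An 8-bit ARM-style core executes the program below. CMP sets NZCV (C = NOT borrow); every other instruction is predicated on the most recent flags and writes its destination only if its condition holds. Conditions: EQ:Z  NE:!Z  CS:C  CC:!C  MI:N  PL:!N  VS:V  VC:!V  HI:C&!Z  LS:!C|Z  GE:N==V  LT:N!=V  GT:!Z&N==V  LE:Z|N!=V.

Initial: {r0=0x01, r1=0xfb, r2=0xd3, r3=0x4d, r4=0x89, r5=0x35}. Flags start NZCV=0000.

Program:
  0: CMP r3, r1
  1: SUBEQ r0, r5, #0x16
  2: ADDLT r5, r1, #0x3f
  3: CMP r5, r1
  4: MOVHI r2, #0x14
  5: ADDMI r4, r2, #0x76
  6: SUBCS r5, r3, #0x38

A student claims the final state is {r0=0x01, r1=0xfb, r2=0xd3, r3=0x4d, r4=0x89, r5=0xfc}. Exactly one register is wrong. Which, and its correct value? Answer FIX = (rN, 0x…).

[0] flags=0000 → (cmp)
[1] flags=0000 EQ?F → skip
[2] flags=0000 LT?F → skip
[3] flags=0000 → (cmp)
[4] flags=0000 HI?F → skip
[5] flags=0000 MI?F → skip
[6] flags=0000 CS?F → skip

FIX = (r5, 0x35)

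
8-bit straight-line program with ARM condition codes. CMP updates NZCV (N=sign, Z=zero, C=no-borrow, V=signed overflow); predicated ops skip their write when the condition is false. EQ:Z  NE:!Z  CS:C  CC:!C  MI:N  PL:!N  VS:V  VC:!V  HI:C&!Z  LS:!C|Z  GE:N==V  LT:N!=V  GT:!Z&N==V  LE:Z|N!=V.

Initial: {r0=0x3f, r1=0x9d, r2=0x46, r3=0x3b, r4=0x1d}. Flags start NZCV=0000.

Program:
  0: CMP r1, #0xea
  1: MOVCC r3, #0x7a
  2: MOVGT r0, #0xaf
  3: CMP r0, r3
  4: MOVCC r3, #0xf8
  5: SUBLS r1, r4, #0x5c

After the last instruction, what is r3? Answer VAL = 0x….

[0] flags=1000 → (cmp)
[1] flags=1000 CC?T → r3=0x7a
[2] flags=1000 GT?F → skip
[3] flags=1000 → (cmp)
[4] flags=1000 CC?T → r3=0xf8
[5] flags=1000 LS?T → r1=0xc1

VAL = 0xf8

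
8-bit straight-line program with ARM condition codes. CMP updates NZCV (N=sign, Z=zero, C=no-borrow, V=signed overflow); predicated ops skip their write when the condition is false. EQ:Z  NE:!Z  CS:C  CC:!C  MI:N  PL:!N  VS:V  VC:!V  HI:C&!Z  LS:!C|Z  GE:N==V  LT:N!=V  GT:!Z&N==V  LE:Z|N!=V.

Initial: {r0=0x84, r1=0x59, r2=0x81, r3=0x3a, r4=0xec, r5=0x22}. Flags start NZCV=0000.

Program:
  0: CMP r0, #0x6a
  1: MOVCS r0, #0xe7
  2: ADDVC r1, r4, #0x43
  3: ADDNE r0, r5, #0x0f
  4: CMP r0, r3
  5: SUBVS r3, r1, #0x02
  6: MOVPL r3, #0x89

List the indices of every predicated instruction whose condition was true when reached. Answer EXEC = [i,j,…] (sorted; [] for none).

EXEC = [1,3]

0: ✓ CMP  NZCV=0011
1: ✓ MOVCS  r0←0xe7
2: · ADDVC
3: ✓ ADDNE  r0←0x31
4: ✓ CMP  NZCV=1000
5: · SUBVS
6: · MOVPL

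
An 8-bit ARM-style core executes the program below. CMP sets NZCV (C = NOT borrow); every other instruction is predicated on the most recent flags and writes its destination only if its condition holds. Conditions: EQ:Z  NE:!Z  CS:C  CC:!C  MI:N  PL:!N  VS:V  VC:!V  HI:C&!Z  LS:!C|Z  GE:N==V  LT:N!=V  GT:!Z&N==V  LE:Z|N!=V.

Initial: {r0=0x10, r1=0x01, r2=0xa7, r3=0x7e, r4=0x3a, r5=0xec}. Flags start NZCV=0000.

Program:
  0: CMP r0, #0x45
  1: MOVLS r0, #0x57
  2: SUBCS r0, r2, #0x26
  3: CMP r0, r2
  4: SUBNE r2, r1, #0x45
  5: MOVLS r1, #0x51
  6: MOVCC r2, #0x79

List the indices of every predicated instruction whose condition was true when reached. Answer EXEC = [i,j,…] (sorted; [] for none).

EXEC = [1,4,5,6]

0: ✓ CMP  NZCV=1000
1: ✓ MOVLS  r0←0x57
2: · SUBCS
3: ✓ CMP  NZCV=1001
4: ✓ SUBNE  r2←0xbc
5: ✓ MOVLS  r1←0x51
6: ✓ MOVCC  r2←0x79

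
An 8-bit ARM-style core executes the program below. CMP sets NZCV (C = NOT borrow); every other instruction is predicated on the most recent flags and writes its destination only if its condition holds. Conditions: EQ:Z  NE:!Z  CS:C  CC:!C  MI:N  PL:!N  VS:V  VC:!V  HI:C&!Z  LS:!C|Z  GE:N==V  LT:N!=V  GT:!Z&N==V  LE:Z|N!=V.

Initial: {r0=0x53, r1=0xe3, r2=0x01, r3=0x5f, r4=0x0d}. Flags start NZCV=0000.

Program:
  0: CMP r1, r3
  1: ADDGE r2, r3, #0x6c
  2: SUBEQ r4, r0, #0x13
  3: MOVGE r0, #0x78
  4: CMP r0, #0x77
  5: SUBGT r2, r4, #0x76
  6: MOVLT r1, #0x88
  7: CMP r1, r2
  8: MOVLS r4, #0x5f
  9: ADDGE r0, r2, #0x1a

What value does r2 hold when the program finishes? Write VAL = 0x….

VAL = 0x01

[0] flags=1010 → (cmp)
[1] flags=1010 GE?F → skip
[2] flags=1010 EQ?F → skip
[3] flags=1010 GE?F → skip
[4] flags=1000 → (cmp)
[5] flags=1000 GT?F → skip
[6] flags=1000 LT?T → r1=0x88
[7] flags=1010 → (cmp)
[8] flags=1010 LS?F → skip
[9] flags=1010 GE?F → skip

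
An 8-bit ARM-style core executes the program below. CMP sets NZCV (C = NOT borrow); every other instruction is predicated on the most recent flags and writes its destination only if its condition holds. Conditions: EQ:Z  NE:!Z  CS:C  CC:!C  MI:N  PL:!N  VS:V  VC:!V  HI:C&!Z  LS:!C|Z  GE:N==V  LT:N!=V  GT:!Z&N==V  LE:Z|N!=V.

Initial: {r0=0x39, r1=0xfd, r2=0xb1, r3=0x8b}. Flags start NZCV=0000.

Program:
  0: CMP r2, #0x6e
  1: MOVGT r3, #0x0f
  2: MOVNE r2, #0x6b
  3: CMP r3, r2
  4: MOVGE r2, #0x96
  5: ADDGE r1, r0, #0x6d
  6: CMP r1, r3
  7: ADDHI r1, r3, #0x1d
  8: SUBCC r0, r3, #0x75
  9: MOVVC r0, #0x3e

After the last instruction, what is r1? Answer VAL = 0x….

[0] flags=0011 → (cmp)
[1] flags=0011 GT?F → skip
[2] flags=0011 NE?T → r2=0x6b
[3] flags=0011 → (cmp)
[4] flags=0011 GE?F → skip
[5] flags=0011 GE?F → skip
[6] flags=0010 → (cmp)
[7] flags=0010 HI?T → r1=0xa8
[8] flags=0010 CC?F → skip
[9] flags=0010 VC?T → r0=0x3e

VAL = 0xa8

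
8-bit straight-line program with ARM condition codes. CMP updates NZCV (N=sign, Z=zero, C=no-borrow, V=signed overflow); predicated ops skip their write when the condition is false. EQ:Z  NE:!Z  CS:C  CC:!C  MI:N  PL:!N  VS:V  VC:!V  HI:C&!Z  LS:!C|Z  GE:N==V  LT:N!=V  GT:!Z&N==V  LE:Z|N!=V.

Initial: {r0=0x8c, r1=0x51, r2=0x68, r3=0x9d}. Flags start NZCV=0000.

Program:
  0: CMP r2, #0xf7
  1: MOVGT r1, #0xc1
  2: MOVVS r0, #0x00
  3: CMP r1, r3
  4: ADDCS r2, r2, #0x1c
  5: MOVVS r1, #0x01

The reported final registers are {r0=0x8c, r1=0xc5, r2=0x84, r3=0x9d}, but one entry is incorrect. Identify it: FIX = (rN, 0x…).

[0] flags=0000 → (cmp)
[1] flags=0000 GT?T → r1=0xc1
[2] flags=0000 VS?F → skip
[3] flags=0010 → (cmp)
[4] flags=0010 CS?T → r2=0x84
[5] flags=0010 VS?F → skip

FIX = (r1, 0xc1)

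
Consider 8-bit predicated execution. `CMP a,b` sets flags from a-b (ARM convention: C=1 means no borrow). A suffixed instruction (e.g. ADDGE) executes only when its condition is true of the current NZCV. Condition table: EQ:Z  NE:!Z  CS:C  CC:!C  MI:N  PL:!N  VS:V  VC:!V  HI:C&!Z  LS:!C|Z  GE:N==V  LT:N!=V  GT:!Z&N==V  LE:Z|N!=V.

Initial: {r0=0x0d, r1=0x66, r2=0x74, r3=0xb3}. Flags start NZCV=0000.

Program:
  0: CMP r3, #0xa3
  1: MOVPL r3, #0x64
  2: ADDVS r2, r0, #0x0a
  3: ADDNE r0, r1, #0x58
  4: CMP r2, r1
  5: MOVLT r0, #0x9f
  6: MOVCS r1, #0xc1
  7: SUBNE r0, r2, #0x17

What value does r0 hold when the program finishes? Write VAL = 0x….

VAL = 0x5d

0: ✓ CMP  NZCV=0010
1: ✓ MOVPL  r3←0x64
2: · ADDVS
3: ✓ ADDNE  r0←0xbe
4: ✓ CMP  NZCV=0010
5: · MOVLT
6: ✓ MOVCS  r1←0xc1
7: ✓ SUBNE  r0←0x5d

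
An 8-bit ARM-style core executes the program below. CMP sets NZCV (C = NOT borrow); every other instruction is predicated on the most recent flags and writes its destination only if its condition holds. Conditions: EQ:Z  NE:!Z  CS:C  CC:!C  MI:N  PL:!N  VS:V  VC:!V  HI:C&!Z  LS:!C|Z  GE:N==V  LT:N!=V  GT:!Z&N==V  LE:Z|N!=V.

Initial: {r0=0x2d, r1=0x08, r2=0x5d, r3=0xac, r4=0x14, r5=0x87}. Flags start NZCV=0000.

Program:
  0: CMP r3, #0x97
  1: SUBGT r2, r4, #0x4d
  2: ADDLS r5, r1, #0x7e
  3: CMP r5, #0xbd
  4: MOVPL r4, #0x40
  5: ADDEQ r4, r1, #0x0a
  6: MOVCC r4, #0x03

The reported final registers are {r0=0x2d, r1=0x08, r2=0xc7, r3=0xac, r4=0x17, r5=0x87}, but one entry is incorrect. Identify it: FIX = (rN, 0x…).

FIX = (r4, 0x03)

0: ✓ CMP  NZCV=0010
1: ✓ SUBGT  r2←0xc7
2: · ADDLS
3: ✓ CMP  NZCV=1000
4: · MOVPL
5: · ADDEQ
6: ✓ MOVCC  r4←0x03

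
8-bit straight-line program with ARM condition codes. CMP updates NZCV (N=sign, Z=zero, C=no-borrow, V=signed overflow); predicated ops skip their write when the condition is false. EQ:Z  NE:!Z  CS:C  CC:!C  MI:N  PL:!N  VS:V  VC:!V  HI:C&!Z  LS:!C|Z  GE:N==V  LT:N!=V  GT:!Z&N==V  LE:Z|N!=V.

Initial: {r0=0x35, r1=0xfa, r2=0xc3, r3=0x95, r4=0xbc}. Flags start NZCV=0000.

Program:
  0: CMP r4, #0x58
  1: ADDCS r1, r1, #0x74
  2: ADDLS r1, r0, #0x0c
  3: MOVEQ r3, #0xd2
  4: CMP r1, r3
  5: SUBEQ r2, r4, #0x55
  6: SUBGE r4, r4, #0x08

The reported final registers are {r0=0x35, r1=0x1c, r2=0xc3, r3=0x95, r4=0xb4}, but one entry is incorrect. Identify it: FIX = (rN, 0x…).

FIX = (r1, 0x6e)

0: ✓ CMP  NZCV=0011
1: ✓ ADDCS  r1←0x6e
2: · ADDLS
3: · MOVEQ
4: ✓ CMP  NZCV=1001
5: · SUBEQ
6: ✓ SUBGE  r4←0xb4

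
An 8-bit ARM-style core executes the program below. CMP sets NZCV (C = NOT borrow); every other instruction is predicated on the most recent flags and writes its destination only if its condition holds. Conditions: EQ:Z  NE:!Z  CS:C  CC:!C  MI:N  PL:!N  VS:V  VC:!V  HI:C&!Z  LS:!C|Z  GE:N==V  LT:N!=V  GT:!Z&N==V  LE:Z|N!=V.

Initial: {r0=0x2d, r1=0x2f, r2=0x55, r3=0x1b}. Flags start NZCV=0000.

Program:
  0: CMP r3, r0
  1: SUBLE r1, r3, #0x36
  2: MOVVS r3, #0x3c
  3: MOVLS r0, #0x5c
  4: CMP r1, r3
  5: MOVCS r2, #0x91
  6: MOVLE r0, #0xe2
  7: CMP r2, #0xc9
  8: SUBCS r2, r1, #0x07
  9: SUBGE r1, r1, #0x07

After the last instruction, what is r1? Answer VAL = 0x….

[0] flags=1000 → (cmp)
[1] flags=1000 LE?T → r1=0xe5
[2] flags=1000 VS?F → skip
[3] flags=1000 LS?T → r0=0x5c
[4] flags=1010 → (cmp)
[5] flags=1010 CS?T → r2=0x91
[6] flags=1010 LE?T → r0=0xe2
[7] flags=1000 → (cmp)
[8] flags=1000 CS?F → skip
[9] flags=1000 GE?F → skip

VAL = 0xe5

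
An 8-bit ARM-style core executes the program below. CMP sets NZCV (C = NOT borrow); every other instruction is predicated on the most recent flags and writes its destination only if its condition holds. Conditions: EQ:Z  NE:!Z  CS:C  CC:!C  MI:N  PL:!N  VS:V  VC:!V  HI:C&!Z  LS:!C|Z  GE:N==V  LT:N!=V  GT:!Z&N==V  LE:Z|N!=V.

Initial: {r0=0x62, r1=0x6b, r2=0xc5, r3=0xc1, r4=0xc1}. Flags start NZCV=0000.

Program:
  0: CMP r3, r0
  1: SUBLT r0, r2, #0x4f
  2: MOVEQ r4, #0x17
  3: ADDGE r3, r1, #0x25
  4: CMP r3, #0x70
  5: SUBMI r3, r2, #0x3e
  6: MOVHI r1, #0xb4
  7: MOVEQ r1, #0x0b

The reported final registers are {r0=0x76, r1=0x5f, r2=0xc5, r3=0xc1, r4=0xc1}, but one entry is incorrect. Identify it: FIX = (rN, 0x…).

FIX = (r1, 0xb4)

0: ✓ CMP  NZCV=0011
1: ✓ SUBLT  r0←0x76
2: · MOVEQ
3: · ADDGE
4: ✓ CMP  NZCV=0011
5: · SUBMI
6: ✓ MOVHI  r1←0xb4
7: · MOVEQ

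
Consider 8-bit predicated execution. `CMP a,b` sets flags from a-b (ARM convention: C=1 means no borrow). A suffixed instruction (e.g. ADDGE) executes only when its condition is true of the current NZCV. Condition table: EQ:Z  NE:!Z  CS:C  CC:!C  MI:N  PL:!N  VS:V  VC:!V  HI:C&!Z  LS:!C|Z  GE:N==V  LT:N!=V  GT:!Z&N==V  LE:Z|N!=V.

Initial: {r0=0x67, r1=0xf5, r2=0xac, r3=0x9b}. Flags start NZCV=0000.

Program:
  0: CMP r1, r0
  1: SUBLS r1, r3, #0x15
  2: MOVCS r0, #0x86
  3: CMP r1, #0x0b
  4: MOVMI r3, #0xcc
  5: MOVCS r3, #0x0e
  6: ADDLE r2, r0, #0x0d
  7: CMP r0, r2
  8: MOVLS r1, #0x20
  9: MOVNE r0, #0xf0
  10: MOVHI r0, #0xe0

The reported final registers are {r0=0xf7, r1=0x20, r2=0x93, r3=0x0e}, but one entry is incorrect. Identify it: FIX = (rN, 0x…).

FIX = (r0, 0xf0)

0: ✓ CMP  NZCV=1010
1: · SUBLS
2: ✓ MOVCS  r0←0x86
3: ✓ CMP  NZCV=1010
4: ✓ MOVMI  r3←0xcc
5: ✓ MOVCS  r3←0x0e
6: ✓ ADDLE  r2←0x93
7: ✓ CMP  NZCV=1000
8: ✓ MOVLS  r1←0x20
9: ✓ MOVNE  r0←0xf0
10: · MOVHI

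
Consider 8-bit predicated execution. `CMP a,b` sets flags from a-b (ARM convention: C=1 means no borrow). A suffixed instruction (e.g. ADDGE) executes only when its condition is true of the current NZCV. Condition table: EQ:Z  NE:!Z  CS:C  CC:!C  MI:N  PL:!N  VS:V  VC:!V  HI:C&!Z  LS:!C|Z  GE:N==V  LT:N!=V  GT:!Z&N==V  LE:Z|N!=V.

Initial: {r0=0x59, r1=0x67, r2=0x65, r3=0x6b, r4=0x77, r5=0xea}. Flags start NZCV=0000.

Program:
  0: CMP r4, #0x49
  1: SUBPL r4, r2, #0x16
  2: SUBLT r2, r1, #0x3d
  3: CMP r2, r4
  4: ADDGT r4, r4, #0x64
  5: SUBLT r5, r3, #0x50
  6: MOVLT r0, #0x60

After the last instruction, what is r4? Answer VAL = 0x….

[0] flags=0010 → (cmp)
[1] flags=0010 PL?T → r4=0x4f
[2] flags=0010 LT?F → skip
[3] flags=0010 → (cmp)
[4] flags=0010 GT?T → r4=0xb3
[5] flags=0010 LT?F → skip
[6] flags=0010 LT?F → skip

VAL = 0xb3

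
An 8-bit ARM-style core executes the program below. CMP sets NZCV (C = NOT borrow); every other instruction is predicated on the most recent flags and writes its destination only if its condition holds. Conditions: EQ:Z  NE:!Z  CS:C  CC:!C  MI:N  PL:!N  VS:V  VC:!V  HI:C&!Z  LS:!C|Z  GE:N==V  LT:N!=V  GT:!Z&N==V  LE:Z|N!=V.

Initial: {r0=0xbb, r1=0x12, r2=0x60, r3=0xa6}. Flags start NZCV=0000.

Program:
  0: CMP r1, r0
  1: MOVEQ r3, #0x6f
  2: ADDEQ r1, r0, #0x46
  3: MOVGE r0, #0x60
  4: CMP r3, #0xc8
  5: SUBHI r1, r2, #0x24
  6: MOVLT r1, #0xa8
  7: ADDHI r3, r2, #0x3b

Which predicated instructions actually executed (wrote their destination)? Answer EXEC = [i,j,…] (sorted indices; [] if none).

EXEC = [3,6]

0: ✓ CMP  NZCV=0000
1: · MOVEQ
2: · ADDEQ
3: ✓ MOVGE  r0←0x60
4: ✓ CMP  NZCV=1000
5: · SUBHI
6: ✓ MOVLT  r1←0xa8
7: · ADDHI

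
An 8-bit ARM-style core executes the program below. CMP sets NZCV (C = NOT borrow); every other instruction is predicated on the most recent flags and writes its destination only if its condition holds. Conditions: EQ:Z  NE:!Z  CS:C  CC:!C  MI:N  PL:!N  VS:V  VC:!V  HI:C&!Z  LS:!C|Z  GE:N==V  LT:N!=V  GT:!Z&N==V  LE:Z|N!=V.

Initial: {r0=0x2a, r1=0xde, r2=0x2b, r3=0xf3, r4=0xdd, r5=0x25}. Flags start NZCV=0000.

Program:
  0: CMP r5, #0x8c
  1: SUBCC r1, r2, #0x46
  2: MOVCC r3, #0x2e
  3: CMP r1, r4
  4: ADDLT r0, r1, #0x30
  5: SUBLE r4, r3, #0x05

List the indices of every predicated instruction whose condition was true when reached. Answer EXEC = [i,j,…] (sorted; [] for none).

[0] flags=1001 → (cmp)
[1] flags=1001 CC?T → r1=0xe5
[2] flags=1001 CC?T → r3=0x2e
[3] flags=0010 → (cmp)
[4] flags=0010 LT?F → skip
[5] flags=0010 LE?F → skip

EXEC = [1,2]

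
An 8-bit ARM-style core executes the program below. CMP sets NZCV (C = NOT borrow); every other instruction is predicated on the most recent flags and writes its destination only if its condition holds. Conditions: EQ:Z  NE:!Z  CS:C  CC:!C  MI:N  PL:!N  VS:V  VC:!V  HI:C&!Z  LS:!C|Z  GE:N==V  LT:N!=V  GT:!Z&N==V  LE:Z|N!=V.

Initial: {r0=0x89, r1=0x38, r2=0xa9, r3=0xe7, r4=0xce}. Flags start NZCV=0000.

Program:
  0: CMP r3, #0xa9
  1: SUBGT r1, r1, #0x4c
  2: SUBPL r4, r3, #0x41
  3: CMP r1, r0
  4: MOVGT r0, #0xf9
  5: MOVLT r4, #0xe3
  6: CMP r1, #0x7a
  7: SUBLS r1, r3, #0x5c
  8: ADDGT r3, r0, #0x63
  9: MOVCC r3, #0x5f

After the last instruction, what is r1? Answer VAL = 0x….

0: ✓ CMP  NZCV=0010
1: ✓ SUBGT  r1←0xec
2: ✓ SUBPL  r4←0xa6
3: ✓ CMP  NZCV=0010
4: ✓ MOVGT  r0←0xf9
5: · MOVLT
6: ✓ CMP  NZCV=0011
7: · SUBLS
8: · ADDGT
9: · MOVCC

VAL = 0xec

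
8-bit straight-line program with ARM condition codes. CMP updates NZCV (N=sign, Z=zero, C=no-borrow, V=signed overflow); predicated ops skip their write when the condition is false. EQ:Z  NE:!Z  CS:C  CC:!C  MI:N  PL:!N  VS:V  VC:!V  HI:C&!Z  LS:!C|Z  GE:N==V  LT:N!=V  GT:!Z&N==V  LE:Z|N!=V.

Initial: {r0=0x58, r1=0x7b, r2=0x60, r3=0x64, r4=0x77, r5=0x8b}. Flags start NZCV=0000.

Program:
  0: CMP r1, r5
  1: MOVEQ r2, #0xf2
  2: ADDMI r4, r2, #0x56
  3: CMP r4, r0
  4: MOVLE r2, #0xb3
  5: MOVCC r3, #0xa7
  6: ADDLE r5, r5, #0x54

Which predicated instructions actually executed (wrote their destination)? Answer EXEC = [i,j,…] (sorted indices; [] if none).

[0] flags=1001 → (cmp)
[1] flags=1001 EQ?F → skip
[2] flags=1001 MI?T → r4=0xb6
[3] flags=0011 → (cmp)
[4] flags=0011 LE?T → r2=0xb3
[5] flags=0011 CC?F → skip
[6] flags=0011 LE?T → r5=0xdf

EXEC = [2,4,6]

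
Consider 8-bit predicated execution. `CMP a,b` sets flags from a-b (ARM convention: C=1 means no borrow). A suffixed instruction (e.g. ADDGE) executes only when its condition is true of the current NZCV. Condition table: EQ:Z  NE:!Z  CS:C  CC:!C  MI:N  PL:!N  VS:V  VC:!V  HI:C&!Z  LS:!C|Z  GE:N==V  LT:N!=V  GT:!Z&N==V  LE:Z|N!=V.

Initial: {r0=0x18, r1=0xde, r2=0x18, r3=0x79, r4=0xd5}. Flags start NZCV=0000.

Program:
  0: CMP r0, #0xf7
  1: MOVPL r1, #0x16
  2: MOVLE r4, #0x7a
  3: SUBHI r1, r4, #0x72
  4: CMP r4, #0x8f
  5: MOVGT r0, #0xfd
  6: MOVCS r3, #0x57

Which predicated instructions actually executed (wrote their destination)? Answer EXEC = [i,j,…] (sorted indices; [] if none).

[0] flags=0000 → (cmp)
[1] flags=0000 PL?T → r1=0x16
[2] flags=0000 LE?F → skip
[3] flags=0000 HI?F → skip
[4] flags=0010 → (cmp)
[5] flags=0010 GT?T → r0=0xfd
[6] flags=0010 CS?T → r3=0x57

EXEC = [1,5,6]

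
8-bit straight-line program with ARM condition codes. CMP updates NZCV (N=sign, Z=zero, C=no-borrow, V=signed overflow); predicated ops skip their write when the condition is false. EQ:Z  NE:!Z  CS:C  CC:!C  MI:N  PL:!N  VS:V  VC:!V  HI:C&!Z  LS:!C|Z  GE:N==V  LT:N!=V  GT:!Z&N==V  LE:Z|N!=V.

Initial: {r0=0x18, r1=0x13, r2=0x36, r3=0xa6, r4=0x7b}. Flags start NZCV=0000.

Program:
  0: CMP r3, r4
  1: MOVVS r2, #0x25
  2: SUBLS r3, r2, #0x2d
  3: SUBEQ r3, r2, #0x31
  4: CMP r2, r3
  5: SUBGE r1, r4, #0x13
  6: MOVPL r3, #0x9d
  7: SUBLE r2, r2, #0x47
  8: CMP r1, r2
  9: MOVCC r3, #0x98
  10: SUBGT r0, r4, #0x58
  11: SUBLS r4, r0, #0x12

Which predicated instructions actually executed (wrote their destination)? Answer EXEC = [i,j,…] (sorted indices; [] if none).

0: ✓ CMP  NZCV=0011
1: ✓ MOVVS  r2←0x25
2: · SUBLS
3: · SUBEQ
4: ✓ CMP  NZCV=0000
5: ✓ SUBGE  r1←0x68
6: ✓ MOVPL  r3←0x9d
7: · SUBLE
8: ✓ CMP  NZCV=0010
9: · MOVCC
10: ✓ SUBGT  r0←0x23
11: · SUBLS

EXEC = [1,5,6,10]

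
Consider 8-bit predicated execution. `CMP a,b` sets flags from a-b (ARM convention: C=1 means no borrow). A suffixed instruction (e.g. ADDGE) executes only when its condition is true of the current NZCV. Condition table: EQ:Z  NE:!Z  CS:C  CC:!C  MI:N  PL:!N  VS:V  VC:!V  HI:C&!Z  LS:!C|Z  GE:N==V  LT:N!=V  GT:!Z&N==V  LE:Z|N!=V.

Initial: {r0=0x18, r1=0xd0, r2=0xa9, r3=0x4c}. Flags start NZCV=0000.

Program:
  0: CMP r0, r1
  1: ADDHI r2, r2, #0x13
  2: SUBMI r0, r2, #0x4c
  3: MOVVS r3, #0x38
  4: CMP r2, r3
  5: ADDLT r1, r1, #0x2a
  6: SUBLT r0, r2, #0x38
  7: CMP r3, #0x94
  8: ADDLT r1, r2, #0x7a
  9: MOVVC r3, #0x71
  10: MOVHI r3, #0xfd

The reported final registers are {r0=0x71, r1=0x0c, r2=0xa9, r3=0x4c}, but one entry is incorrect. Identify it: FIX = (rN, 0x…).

0: ✓ CMP  NZCV=0000
1: · ADDHI
2: · SUBMI
3: · MOVVS
4: ✓ CMP  NZCV=0011
5: ✓ ADDLT  r1←0xfa
6: ✓ SUBLT  r0←0x71
7: ✓ CMP  NZCV=1001
8: · ADDLT
9: · MOVVC
10: · MOVHI

FIX = (r1, 0xfa)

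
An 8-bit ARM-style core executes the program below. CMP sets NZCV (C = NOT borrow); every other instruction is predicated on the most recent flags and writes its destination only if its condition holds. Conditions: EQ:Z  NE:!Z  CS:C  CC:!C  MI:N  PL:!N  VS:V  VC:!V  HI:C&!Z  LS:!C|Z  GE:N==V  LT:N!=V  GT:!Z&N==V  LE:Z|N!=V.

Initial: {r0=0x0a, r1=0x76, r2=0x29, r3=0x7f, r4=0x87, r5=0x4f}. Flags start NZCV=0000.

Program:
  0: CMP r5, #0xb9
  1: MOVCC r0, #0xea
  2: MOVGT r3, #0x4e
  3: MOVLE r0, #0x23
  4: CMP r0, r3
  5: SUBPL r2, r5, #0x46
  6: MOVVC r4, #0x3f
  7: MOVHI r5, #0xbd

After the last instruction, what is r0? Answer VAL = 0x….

[0] flags=1001 → (cmp)
[1] flags=1001 CC?T → r0=0xea
[2] flags=1001 GT?T → r3=0x4e
[3] flags=1001 LE?F → skip
[4] flags=1010 → (cmp)
[5] flags=1010 PL?F → skip
[6] flags=1010 VC?T → r4=0x3f
[7] flags=1010 HI?T → r5=0xbd

VAL = 0xea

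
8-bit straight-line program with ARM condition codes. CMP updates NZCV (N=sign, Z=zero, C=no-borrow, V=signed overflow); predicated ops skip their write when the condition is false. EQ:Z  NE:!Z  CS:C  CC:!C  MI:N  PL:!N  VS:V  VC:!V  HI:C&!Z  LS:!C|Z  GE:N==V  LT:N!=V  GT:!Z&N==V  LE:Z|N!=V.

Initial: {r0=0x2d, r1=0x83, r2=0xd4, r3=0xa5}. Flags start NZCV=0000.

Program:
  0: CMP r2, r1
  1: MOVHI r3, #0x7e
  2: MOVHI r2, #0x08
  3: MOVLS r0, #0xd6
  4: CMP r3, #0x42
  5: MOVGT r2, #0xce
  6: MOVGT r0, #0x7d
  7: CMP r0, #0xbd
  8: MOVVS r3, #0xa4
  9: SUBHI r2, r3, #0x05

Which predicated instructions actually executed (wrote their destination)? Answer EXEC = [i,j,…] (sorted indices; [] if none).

0: ✓ CMP  NZCV=0010
1: ✓ MOVHI  r3←0x7e
2: ✓ MOVHI  r2←0x08
3: · MOVLS
4: ✓ CMP  NZCV=0010
5: ✓ MOVGT  r2←0xce
6: ✓ MOVGT  r0←0x7d
7: ✓ CMP  NZCV=1001
8: ✓ MOVVS  r3←0xa4
9: · SUBHI

EXEC = [1,2,5,6,8]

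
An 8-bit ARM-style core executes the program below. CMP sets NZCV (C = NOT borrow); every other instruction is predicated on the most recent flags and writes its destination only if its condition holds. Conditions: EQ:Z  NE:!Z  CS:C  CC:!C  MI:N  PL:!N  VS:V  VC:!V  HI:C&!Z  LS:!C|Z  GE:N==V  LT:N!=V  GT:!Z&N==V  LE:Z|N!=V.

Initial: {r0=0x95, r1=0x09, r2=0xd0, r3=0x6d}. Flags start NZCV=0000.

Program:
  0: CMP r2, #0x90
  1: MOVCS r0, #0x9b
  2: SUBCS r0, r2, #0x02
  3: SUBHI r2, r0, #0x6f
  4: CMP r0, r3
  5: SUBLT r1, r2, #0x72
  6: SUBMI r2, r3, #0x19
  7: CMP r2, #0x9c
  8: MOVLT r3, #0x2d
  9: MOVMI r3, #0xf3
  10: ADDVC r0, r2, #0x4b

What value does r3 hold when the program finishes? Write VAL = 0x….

VAL = 0xf3

[0] flags=0010 → (cmp)
[1] flags=0010 CS?T → r0=0x9b
[2] flags=0010 CS?T → r0=0xce
[3] flags=0010 HI?T → r2=0x5f
[4] flags=0011 → (cmp)
[5] flags=0011 LT?T → r1=0xed
[6] flags=0011 MI?F → skip
[7] flags=1001 → (cmp)
[8] flags=1001 LT?F → skip
[9] flags=1001 MI?T → r3=0xf3
[10] flags=1001 VC?F → skip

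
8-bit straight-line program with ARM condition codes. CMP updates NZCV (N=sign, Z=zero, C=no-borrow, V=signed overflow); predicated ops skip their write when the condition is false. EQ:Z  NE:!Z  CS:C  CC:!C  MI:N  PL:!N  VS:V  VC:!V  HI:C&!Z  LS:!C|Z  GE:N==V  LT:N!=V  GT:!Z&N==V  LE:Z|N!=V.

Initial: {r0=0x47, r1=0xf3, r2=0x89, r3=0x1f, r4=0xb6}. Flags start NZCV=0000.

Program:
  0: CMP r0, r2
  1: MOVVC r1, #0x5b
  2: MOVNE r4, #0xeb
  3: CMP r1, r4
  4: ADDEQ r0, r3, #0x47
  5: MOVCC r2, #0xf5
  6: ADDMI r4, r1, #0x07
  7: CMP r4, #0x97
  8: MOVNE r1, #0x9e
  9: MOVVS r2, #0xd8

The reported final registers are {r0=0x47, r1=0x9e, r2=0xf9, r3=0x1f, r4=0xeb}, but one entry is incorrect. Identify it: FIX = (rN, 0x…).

[0] flags=1001 → (cmp)
[1] flags=1001 VC?F → skip
[2] flags=1001 NE?T → r4=0xeb
[3] flags=0010 → (cmp)
[4] flags=0010 EQ?F → skip
[5] flags=0010 CC?F → skip
[6] flags=0010 MI?F → skip
[7] flags=0010 → (cmp)
[8] flags=0010 NE?T → r1=0x9e
[9] flags=0010 VS?F → skip

FIX = (r2, 0x89)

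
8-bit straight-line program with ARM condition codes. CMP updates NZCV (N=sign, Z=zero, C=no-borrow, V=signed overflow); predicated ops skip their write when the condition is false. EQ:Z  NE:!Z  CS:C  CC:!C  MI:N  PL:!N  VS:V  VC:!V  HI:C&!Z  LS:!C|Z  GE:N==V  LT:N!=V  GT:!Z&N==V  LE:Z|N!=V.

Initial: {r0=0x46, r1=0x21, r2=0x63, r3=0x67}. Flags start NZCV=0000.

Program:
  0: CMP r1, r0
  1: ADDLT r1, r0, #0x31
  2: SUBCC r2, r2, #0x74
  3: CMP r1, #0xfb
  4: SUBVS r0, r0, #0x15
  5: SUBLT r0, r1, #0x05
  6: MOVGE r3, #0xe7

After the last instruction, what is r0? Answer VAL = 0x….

VAL = 0x46

0: ✓ CMP  NZCV=1000
1: ✓ ADDLT  r1←0x77
2: ✓ SUBCC  r2←0xef
3: ✓ CMP  NZCV=0000
4: · SUBVS
5: · SUBLT
6: ✓ MOVGE  r3←0xe7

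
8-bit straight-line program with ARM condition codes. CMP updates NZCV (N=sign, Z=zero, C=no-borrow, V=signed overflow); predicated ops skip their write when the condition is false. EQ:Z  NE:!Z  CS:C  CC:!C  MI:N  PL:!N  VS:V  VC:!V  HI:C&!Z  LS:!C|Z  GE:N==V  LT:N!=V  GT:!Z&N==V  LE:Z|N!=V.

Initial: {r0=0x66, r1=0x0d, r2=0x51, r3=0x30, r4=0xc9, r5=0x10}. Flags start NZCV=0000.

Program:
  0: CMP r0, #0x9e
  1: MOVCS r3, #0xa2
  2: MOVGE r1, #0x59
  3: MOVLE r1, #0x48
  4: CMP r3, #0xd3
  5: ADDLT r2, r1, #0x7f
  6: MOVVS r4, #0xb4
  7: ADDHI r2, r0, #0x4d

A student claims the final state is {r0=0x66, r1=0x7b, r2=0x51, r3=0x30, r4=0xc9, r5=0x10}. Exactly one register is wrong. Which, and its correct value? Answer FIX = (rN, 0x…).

FIX = (r1, 0x59)

[0] flags=1001 → (cmp)
[1] flags=1001 CS?F → skip
[2] flags=1001 GE?T → r1=0x59
[3] flags=1001 LE?F → skip
[4] flags=0000 → (cmp)
[5] flags=0000 LT?F → skip
[6] flags=0000 VS?F → skip
[7] flags=0000 HI?F → skip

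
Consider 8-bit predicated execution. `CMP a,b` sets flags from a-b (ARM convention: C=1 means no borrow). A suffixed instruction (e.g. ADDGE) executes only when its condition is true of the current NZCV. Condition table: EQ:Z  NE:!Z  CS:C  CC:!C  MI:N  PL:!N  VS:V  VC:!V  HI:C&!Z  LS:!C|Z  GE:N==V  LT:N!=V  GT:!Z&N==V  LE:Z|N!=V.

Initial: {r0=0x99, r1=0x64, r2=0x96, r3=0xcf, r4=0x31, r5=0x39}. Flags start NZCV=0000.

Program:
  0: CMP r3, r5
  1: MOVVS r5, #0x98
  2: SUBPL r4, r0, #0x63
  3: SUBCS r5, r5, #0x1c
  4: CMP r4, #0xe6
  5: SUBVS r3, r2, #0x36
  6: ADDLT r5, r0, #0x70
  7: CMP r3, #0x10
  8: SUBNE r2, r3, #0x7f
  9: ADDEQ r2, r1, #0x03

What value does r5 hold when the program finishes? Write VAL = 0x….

[0] flags=1010 → (cmp)
[1] flags=1010 VS?F → skip
[2] flags=1010 PL?F → skip
[3] flags=1010 CS?T → r5=0x1d
[4] flags=0000 → (cmp)
[5] flags=0000 VS?F → skip
[6] flags=0000 LT?F → skip
[7] flags=1010 → (cmp)
[8] flags=1010 NE?T → r2=0x50
[9] flags=1010 EQ?F → skip

VAL = 0x1d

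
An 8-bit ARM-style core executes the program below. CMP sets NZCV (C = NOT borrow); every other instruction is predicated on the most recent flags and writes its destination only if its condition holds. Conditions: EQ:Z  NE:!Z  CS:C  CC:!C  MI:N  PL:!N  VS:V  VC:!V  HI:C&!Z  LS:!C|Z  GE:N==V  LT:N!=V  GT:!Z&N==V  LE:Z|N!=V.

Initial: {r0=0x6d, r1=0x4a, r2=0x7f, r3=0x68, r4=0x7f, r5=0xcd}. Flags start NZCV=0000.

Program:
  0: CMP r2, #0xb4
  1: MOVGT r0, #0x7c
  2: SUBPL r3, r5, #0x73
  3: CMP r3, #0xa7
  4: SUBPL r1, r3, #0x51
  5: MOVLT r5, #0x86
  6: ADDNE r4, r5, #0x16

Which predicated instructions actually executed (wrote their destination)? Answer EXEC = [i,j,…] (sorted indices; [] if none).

[0] flags=1001 → (cmp)
[1] flags=1001 GT?T → r0=0x7c
[2] flags=1001 PL?F → skip
[3] flags=1001 → (cmp)
[4] flags=1001 PL?F → skip
[5] flags=1001 LT?F → skip
[6] flags=1001 NE?T → r4=0xe3

EXEC = [1,6]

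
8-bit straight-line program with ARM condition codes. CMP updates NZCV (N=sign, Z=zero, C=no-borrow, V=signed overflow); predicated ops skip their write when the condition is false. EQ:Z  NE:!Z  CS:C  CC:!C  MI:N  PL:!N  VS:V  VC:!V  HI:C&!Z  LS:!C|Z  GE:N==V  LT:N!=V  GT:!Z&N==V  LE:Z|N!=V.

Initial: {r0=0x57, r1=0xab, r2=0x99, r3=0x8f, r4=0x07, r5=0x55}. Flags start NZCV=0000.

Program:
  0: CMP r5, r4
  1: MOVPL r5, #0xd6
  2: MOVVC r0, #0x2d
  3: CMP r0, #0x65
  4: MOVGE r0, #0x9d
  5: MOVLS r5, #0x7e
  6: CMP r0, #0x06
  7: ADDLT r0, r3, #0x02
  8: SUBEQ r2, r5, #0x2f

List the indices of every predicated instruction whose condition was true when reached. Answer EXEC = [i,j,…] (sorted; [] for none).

[0] flags=0010 → (cmp)
[1] flags=0010 PL?T → r5=0xd6
[2] flags=0010 VC?T → r0=0x2d
[3] flags=1000 → (cmp)
[4] flags=1000 GE?F → skip
[5] flags=1000 LS?T → r5=0x7e
[6] flags=0010 → (cmp)
[7] flags=0010 LT?F → skip
[8] flags=0010 EQ?F → skip

EXEC = [1,2,5]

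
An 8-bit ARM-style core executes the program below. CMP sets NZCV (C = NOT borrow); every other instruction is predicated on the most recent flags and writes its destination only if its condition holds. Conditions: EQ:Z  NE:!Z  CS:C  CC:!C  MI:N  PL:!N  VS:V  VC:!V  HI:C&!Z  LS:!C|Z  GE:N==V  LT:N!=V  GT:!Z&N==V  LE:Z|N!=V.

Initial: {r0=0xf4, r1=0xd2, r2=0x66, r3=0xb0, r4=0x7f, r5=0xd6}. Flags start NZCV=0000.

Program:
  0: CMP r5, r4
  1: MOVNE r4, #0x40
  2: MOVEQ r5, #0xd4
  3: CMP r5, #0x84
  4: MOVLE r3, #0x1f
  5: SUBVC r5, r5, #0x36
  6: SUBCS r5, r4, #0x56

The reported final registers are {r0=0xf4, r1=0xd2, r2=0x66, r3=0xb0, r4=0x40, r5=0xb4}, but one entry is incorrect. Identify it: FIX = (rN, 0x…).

[0] flags=0011 → (cmp)
[1] flags=0011 NE?T → r4=0x40
[2] flags=0011 EQ?F → skip
[3] flags=0010 → (cmp)
[4] flags=0010 LE?F → skip
[5] flags=0010 VC?T → r5=0xa0
[6] flags=0010 CS?T → r5=0xea

FIX = (r5, 0xea)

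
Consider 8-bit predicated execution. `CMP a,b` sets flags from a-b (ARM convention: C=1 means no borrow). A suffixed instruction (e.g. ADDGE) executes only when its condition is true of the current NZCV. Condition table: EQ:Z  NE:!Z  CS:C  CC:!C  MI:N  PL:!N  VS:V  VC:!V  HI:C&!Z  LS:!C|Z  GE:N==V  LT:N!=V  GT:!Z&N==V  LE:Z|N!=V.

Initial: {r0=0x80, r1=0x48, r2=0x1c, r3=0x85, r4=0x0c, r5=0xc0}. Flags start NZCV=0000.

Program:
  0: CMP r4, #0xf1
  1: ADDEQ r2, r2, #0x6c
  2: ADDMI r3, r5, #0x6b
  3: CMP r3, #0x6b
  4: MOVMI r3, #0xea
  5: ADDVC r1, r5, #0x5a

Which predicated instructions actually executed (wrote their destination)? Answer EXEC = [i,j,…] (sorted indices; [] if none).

[0] flags=0000 → (cmp)
[1] flags=0000 EQ?F → skip
[2] flags=0000 MI?F → skip
[3] flags=0011 → (cmp)
[4] flags=0011 MI?F → skip
[5] flags=0011 VC?F → skip

EXEC = []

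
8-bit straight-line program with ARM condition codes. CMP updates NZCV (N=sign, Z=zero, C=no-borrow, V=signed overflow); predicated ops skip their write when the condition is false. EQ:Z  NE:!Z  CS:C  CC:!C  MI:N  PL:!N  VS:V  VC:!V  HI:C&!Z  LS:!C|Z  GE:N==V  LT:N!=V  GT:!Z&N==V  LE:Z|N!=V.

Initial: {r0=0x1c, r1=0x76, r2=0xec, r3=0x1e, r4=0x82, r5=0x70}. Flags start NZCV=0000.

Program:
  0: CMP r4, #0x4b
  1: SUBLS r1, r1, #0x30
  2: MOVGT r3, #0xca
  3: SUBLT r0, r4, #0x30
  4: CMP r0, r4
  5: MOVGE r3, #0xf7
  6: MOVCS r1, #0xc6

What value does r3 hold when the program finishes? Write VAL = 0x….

VAL = 0xf7

[0] flags=0011 → (cmp)
[1] flags=0011 LS?F → skip
[2] flags=0011 GT?F → skip
[3] flags=0011 LT?T → r0=0x52
[4] flags=1001 → (cmp)
[5] flags=1001 GE?T → r3=0xf7
[6] flags=1001 CS?F → skip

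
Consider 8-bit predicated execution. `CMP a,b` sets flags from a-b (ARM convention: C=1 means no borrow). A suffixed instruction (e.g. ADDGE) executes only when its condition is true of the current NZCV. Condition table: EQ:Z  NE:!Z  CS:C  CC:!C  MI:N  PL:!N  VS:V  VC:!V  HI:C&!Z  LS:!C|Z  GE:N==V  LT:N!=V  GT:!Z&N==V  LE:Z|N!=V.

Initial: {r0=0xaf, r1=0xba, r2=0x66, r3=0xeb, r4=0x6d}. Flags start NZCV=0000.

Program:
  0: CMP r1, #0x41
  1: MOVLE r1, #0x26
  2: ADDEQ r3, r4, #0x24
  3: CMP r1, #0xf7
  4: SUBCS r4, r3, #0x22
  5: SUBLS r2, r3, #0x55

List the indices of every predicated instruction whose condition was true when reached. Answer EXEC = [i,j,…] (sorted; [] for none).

0: ✓ CMP  NZCV=0011
1: ✓ MOVLE  r1←0x26
2: · ADDEQ
3: ✓ CMP  NZCV=0000
4: · SUBCS
5: ✓ SUBLS  r2←0x96

EXEC = [1,5]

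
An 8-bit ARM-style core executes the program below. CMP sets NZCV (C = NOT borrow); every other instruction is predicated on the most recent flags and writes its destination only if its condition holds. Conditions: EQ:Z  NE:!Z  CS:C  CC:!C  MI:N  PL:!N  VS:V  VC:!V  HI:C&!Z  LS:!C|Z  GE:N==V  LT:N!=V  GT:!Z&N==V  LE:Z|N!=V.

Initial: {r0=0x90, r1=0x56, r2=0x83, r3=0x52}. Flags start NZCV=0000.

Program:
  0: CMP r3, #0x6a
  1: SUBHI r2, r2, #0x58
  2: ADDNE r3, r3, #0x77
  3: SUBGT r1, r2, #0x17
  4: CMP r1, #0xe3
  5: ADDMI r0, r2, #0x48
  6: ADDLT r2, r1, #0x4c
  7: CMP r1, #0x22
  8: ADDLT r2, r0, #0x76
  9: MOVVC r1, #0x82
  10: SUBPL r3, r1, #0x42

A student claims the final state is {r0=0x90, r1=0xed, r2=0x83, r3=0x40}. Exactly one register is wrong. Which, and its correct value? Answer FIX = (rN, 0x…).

[0] flags=1000 → (cmp)
[1] flags=1000 HI?F → skip
[2] flags=1000 NE?T → r3=0xc9
[3] flags=1000 GT?F → skip
[4] flags=0000 → (cmp)
[5] flags=0000 MI?F → skip
[6] flags=0000 LT?F → skip
[7] flags=0010 → (cmp)
[8] flags=0010 LT?F → skip
[9] flags=0010 VC?T → r1=0x82
[10] flags=0010 PL?T → r3=0x40

FIX = (r1, 0x82)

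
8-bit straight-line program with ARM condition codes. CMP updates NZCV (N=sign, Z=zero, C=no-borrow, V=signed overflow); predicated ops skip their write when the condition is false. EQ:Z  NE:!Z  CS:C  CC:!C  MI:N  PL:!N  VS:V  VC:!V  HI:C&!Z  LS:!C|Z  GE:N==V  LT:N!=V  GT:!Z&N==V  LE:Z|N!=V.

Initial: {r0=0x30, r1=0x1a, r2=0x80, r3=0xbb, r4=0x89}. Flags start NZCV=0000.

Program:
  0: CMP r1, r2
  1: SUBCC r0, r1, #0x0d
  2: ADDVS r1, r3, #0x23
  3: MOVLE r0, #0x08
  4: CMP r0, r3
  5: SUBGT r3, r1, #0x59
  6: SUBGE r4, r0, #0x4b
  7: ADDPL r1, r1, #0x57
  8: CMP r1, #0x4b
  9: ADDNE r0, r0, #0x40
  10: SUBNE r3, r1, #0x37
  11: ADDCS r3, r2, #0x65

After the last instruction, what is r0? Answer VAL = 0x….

VAL = 0x4d

[0] flags=1001 → (cmp)
[1] flags=1001 CC?T → r0=0x0d
[2] flags=1001 VS?T → r1=0xde
[3] flags=1001 LE?F → skip
[4] flags=0000 → (cmp)
[5] flags=0000 GT?T → r3=0x85
[6] flags=0000 GE?T → r4=0xc2
[7] flags=0000 PL?T → r1=0x35
[8] flags=1000 → (cmp)
[9] flags=1000 NE?T → r0=0x4d
[10] flags=1000 NE?T → r3=0xfe
[11] flags=1000 CS?F → skip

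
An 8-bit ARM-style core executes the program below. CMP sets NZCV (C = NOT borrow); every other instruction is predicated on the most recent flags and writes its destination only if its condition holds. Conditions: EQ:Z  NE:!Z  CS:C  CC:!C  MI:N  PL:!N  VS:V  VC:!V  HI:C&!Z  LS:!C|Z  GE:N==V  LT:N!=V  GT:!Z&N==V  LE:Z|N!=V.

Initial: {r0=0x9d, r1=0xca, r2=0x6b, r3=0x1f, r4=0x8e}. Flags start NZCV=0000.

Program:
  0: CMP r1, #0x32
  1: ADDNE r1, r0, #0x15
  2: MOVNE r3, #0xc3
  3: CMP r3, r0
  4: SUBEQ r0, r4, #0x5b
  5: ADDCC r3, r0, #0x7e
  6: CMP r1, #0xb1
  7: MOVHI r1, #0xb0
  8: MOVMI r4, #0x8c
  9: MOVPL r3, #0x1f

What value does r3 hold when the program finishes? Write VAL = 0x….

0: ✓ CMP  NZCV=1010
1: ✓ ADDNE  r1←0xb2
2: ✓ MOVNE  r3←0xc3
3: ✓ CMP  NZCV=0010
4: · SUBEQ
5: · ADDCC
6: ✓ CMP  NZCV=0010
7: ✓ MOVHI  r1←0xb0
8: · MOVMI
9: ✓ MOVPL  r3←0x1f

VAL = 0x1f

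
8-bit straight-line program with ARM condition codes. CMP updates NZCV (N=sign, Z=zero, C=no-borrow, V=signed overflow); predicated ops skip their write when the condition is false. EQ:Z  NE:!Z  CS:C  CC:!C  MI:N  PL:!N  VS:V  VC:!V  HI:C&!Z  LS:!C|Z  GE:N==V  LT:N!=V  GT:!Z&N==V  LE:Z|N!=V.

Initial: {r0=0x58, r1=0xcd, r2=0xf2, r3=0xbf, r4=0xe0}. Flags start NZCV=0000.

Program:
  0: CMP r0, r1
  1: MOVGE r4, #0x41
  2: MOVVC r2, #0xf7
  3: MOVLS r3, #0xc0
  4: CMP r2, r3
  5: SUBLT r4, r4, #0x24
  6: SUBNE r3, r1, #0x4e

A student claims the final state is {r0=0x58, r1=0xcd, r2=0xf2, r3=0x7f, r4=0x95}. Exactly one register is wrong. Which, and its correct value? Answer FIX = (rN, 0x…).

0: ✓ CMP  NZCV=1001
1: ✓ MOVGE  r4←0x41
2: · MOVVC
3: ✓ MOVLS  r3←0xc0
4: ✓ CMP  NZCV=0010
5: · SUBLT
6: ✓ SUBNE  r3←0x7f

FIX = (r4, 0x41)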